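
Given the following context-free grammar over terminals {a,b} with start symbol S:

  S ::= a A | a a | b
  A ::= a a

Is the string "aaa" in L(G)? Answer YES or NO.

Convert to CNF:
  S -> T0 A | T0 T0 | b
  A -> T0 T0
  T0 -> a

CYK fill:
  [0..0]={T0}  "a"  orig:{}
  [1..1]={T0}  "a"  orig:{}
  [2..2]={T0}  "a"  orig:{}
  [0..1]={A,S}  "aa"
  [1..2]={A,S}  "aa"
  [0..2]={S}  "aaa"

S ∈ T[0,2] ⇒ YES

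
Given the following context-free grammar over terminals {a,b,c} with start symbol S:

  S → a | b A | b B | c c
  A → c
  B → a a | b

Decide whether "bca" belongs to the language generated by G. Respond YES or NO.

CNF form of G:
  S -> T1 A | T1 B | T2 T2 | a
  A -> c
  B -> T0 T0 | b
  T0 -> a
  T1 -> b
  T2 -> c

Fill CYK table bottom-up:
  T[0,0] 'b' = {B,T1}  orig:{B}
  T[1,1] 'c' = {A,T2}  orig:{A}
  T[2,2] 'a' = {S,T0}  orig:{S}
  T[0,1] 'bc' = {S}
  T[1,2] 'ca' = ∅
  T[0,2] 'bca' = ∅

S ∉ T[0,2] ⇒ NO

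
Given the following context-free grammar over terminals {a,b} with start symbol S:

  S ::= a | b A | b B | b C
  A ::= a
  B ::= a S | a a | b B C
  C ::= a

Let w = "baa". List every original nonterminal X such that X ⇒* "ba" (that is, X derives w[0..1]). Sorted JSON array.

CNF form of G:
  S -> T1 A | T1 B | T1 C | a
  A -> a
  B -> T0 S | T0 T0 | T1 X2
  C -> a
  T0 -> a
  T1 -> b
  X2 -> B C

CYK fill, restricted to cells inside w[0..1]:
  T[0,0] 'b' = {T1}  orig:{}
  T[1,1] 'a' = {A,C,S,T0}  orig:{A,C,S}
  T[0,1] 'ba' = {S}

Original NTs in T[0,1] deriving "ba": ["S"]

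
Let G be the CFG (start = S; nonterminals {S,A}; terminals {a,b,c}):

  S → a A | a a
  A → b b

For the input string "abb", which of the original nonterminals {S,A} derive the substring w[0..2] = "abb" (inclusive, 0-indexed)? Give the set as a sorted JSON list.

CNF form of G:
  S -> T1 A | T1 T1
  A -> T0 T0
  T0 -> b
  T1 -> a

CYK fill (cells [i..j] with 0 ≤ i ≤ j ≤ 2 only):
  [0..0]={T1}  "a"  orig:{}
  [1..1]={T0}  "b"  orig:{}
  [2..2]={T0}  "b"  orig:{}
  [0..1]=∅  "ab"
  [1..2]={A}  "bb"
  [0..2]={S}  "abb"

Original NTs in T[0,2] deriving "abb": ["S"]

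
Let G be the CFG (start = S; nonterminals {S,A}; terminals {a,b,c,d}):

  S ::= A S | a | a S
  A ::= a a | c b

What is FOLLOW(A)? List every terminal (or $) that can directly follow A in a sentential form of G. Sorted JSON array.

FIRST sets, iterate to fixpoint:
[1]
  A via A→a a: +{a}
  A via A→c b: +{c}
  S via S→A S: +{a,c}
  S: {a,c}  A: {a,c}
[2] done
  S: {a,c}  A: {a,c}

FOLLOW iteration:
initialize: $ ∈ FOLLOW(S)
iter 1:
  S→A S: FOLLOW(A) ⊇ FIRST(S) = {a,c}; new: +{a,c}
  FOLLOW[S]={$}  FOLLOW[A]={a,c}
iter 2: done
  FOLLOW[S]={$}  FOLLOW[A]={a,c}

FOLLOW(A) = ["a", "c"]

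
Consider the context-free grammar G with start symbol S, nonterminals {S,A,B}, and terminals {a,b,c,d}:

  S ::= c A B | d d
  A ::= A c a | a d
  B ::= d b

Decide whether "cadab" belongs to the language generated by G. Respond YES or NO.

Convert to CNF:
  S -> T0 X5 | T2 T2
  A -> A X4 | T1 T2
  B -> T2 T3
  T0 -> c
  T1 -> a
  T2 -> d
  T3 -> b
  X4 -> T0 T1
  X5 -> A B

CYK fill:
  cell(0,0) c: {T0}  orig:{}
  cell(1,1) a: {T1}  orig:{}
  cell(2,2) d: {T2}  orig:{}
  cell(3,3) a: {T1}  orig:{}
  cell(4,4) b: {T3}  orig:{}
  cell(0,1) ca: {X4}  orig:{}
  cell(1,2) ad: {A}
  cell(2,3) da: ∅
  cell(3,4) ab: ∅
  cell(0,2) cad: ∅
  cell(1,3) ada: ∅
  cell(2,4) dab: ∅
  cell(0,3) cada: ∅
  cell(1,4) adab: ∅
  cell(0,4) cadab: ∅

S ∉ T[0,4] ⇒ NO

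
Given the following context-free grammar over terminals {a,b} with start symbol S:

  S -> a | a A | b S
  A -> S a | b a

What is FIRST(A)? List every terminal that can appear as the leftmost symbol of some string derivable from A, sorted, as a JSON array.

FIRST sets, iterate to fixpoint:
pass 1:
  A via A→b a: +{b}
  S via S→a: +{a}
  S via S→b S: +{b}
  FIRST[S]={a,b}  FIRST[A]={b}
pass 2:
  A via A→S a: +{a}
  FIRST[S]={a,b}  FIRST[A]={a,b}
pass 3: — fixpoint
  FIRST[S]={a,b}  FIRST[A]={a,b}

FIRST(A) = ["a", "b"]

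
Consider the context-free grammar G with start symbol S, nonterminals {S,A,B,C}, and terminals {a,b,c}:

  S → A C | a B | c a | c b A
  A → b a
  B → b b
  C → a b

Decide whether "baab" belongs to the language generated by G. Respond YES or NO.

CNF form of G:
  S -> A C | T1 B | T2 T1 | T2 X3
  A -> T0 T1
  B -> T0 T0
  C -> T1 T0
  T0 -> b
  T1 -> a
  T2 -> c
  X3 -> T0 A

Fill CYK table bottom-up:
  [0..0]={T0}  "b"  orig:{}
  [1..1]={T1}  "a"  orig:{}
  [2..2]={T1}  "a"  orig:{}
  [3..3]={T0}  "b"  orig:{}
  [0..1]={A}  "ba"
  [1..2]=∅  "aa"
  [2..3]={C}  "ab"
  [0..2]=∅  "baa"
  [1..3]=∅  "aab"
  [0..3]={S}  "baab"

S ∈ T[0,3] ⇒ YES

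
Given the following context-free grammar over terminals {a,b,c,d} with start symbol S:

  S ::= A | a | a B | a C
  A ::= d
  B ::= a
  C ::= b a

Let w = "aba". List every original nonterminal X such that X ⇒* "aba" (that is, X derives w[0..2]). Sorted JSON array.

Convert to CNF:
  S -> T1 B | T1 C | a | d
  A -> d
  B -> a
  C -> T0 T1
  T0 -> b
  T1 -> a

CYK table (by increasing span) (cells [i..j] with 0 ≤ i ≤ j ≤ 2 only):
  cell(0,0) a: {B,S,T1}  orig:{B,S}
  cell(1,1) b: {T0}  orig:{}
  cell(2,2) a: {B,S,T1}  orig:{B,S}
  cell(0,1) ab: ∅
  cell(1,2) ba: {C}
  cell(0,2) aba: {S}

Original NTs in T[0,2] deriving "aba": ["S"]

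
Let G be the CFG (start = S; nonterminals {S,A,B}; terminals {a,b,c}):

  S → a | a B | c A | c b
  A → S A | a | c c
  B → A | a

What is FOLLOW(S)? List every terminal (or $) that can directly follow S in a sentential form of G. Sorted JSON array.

Compute FIRST by fixpoint:
round 1:
  A via A→a: +{a}
  A via A→c c: +{c}
  B via B→A: +{a,c}
  S via S→a: +{a}
  S via S→c A: +{c}
  S: {a,c}  A: {a,c}  B: {a,c}
round 2: done
  S: {a,c}  A: {a,c}  B: {a,c}

FOLLOW sets:
initialize: $ ∈ FOLLOW(S)
[1]
  A→S A: FOLLOW(S) ⊇ FIRST(A) = {a,c}; new: +{a,c}
  S→a B: FOLLOW(B) ⊇ FOLLOW(S) ⊇ {$,a,c}; new: +{$,a,c}
  S→c A: FOLLOW(A) ⊇ FOLLOW(S) ⊇ {$,a,c}; new: +{$,a,c}
  FOLLOW(S)={$,a,c}  FOLLOW(A)={$,a,c}  FOLLOW(B)={$,a,c}
[2] done
  FOLLOW(S)={$,a,c}  FOLLOW(A)={$,a,c}  FOLLOW(B)={$,a,c}

FOLLOW(S) = ["$", "a", "c"]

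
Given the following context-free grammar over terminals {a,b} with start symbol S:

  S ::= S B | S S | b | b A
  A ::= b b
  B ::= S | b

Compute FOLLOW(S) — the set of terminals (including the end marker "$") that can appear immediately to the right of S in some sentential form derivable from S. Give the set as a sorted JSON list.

FIRST iteration:
round 1:
  A via A→b b: +{b}
  B via B→b: +{b}
  S via S→b: +{b}
  S: {b}  A: {b}  B: {b}
round 2: (stable)
  S: {b}  A: {b}  B: {b}

FOLLOW iteration:
initialize: $ ∈ FOLLOW(S)
round 1:
  S→S B: FOLLOW(S) ⊇ FIRST(B) = {b}; new: +{b}
  S→S B: FOLLOW(B) ⊇ FOLLOW(S) ⊇ {$,b}; new: +{$,b}
  S→b A: FOLLOW(A) ⊇ FOLLOW(S) ⊇ {$,b}; new: +{$,b}
  FOLLOW[S]={$,b}  FOLLOW[A]={$,b}  FOLLOW[B]={$,b}
round 2: (stable)
  FOLLOW[S]={$,b}  FOLLOW[A]={$,b}  FOLLOW[B]={$,b}

FOLLOW(S) = ["$", "b"]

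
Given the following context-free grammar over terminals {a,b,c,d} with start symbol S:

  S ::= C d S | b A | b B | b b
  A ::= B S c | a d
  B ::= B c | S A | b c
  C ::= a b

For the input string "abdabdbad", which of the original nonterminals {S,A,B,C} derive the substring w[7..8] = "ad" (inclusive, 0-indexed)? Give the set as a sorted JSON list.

CNF form of G:
  S -> C X5 | T3 A | T3 B | T3 T3
  A -> B X4 | T1 T2
  B -> B T0 | S A | T3 T0
  C -> T1 T3
  T0 -> c
  T1 -> a
  T2 -> d
  T3 -> b
  X4 -> S T0
  X5 -> T2 S

CYK table (by increasing span), restricted to cells inside w[7..8]:
  T[7,7] 'a' = {T1}  orig:{}
  T[8,8] 'd' = {T2}  orig:{}
  T[7,8] 'ad' = {A}

Original NTs in T[7,8] deriving "ad": ["A"]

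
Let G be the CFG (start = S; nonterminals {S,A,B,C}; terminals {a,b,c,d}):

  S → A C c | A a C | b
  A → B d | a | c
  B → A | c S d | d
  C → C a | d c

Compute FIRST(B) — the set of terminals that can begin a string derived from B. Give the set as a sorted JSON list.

FIRST iteration:
iter 1:
  A via A→a: +{a}
  A via A→c: +{c}
  B via B→A: +{a,c}
  B via B→d: +{d}
  C via C→d c: +{d}
  S via S→A C c: +{a,c}
  S via S→b: +{b}
  FIRST[S]={a,b,c}  FIRST[A]={a,c}  FIRST[B]={a,c,d}  FIRST[C]={d}
iter 2:
  A via A→B d: +{d}
  S via S→A C c: +{d}
  FIRST[S]={a,b,c,d}  FIRST[A]={a,c,d}  FIRST[B]={a,c,d}  FIRST[C]={d}
iter 3: — fixpoint
  FIRST[S]={a,b,c,d}  FIRST[A]={a,c,d}  FIRST[B]={a,c,d}  FIRST[C]={d}

FIRST(B) = ["a", "c", "d"]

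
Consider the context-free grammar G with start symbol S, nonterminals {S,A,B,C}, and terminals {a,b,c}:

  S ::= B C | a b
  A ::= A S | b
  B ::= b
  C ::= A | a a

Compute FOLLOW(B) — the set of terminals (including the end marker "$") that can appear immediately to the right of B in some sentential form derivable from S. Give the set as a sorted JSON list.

FIRST sets, iterate to fixpoint:
pass 1:
  A via A→b: +{b}
  B via B→b: +{b}
  C via C→A: +{b}
  C via C→a a: +{a}
  S via S→B C: +{b}
  S via S→a b: +{a}
  FIRST(S)={a,b}  FIRST(A)={b}  FIRST(B)={b}  FIRST(C)={a,b}
pass 2: (stable)
  FIRST(S)={a,b}  FIRST(A)={b}  FIRST(B)={b}  FIRST(C)={a,b}

FOLLOW iteration:
FOLLOW(S) := {$}
round 1:
  A→A S: FOLLOW(A) ⊇ FIRST(S) = {a,b}; new: +{a,b}
  A→A S: FOLLOW(S) ⊇ FOLLOW(A) ⊇ {a,b}; new: +{a,b}
  S→B C: FOLLOW(B) ⊇ FIRST(C) = {a,b}; new: +{a,b}
  S→B C: FOLLOW(C) ⊇ FOLLOW(S) ⊇ {$,a,b}; new: +{$,a,b}
  FOLLOW(S)={$,a,b}  FOLLOW(A)={a,b}  FOLLOW(B)={a,b}  FOLLOW(C)={$,a,b}
round 2:
  C→A: FOLLOW(A) ⊇ FOLLOW(C) ⊇ {$,a,b}; new: +{$}
  FOLLOW(S)={$,a,b}  FOLLOW(A)={$,a,b}  FOLLOW(B)={a,b}  FOLLOW(C)={$,a,b}
round 3: — fixpoint
  FOLLOW(S)={$,a,b}  FOLLOW(A)={$,a,b}  FOLLOW(B)={a,b}  FOLLOW(C)={$,a,b}

FOLLOW(B) = ["a", "b"]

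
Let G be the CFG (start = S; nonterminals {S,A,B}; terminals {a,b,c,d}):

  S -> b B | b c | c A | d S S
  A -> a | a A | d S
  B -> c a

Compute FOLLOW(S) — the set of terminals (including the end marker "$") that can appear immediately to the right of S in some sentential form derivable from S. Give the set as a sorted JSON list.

Compute FIRST by fixpoint:
pass 1:
  A via A→a: +{a}
  A via A→d S: +{d}
  B via B→c a: +{c}
  S via S→b B: +{b}
  S via S→c A: +{c}
  S via S→d S S: +{d}
  FIRST[S]={b,c,d}  FIRST[A]={a,d}  FIRST[B]={c}
pass 2: — fixpoint
  FIRST[S]={b,c,d}  FIRST[A]={a,d}  FIRST[B]={c}

Compute FOLLOW by fixpoint:
FOLLOW(S) := {$}
iter 1:
  S→b B: FOLLOW(B) ⊇ FOLLOW(S) ⊇ {$}; new: +{$}
  S→c A: FOLLOW(A) ⊇ FOLLOW(S) ⊇ {$}; new: +{$}
  S→d S S: FOLLOW(S) ⊇ FIRST(S) = {b,c,d}; new: +{b,c,d}
  S: {$,b,c,d}  A: {$}  B: {$}
iter 2:
  S→b B: FOLLOW(B) ⊇ FOLLOW(S) ⊇ {$,b,c,d}; new: +{b,c,d}
  S→c A: FOLLOW(A) ⊇ FOLLOW(S) ⊇ {$,b,c,d}; new: +{b,c,d}
  S: {$,b,c,d}  A: {$,b,c,d}  B: {$,b,c,d}
iter 3: — fixpoint
  S: {$,b,c,d}  A: {$,b,c,d}  B: {$,b,c,d}

FOLLOW(S) = ["$", "b", "c", "d"]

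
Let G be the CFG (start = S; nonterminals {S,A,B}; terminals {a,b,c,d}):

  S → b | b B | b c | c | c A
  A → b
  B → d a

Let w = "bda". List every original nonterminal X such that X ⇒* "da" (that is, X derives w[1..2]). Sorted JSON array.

CNF form of G:
  S -> T2 B | T2 T3 | T3 A | b | c
  A -> b
  B -> T0 T1
  T0 -> d
  T1 -> a
  T2 -> b
  T3 -> c

CYK fill (cells [i..j] with 1 ≤ i ≤ j ≤ 2 only):
  cell(1,1) d: {T0}  orig:{}
  cell(2,2) a: {T1}  orig:{}
  cell(1,2) da: {B}

Original NTs in T[1,2] deriving "da": ["B"]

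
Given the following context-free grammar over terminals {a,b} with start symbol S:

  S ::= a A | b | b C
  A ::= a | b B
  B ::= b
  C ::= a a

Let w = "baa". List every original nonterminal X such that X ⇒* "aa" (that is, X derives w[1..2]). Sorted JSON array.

Convert to CNF:
  S -> T0 C | T1 A | b
  A -> T0 B | a
  B -> b
  C -> T1 T1
  T0 -> b
  T1 -> a

Fill CYK table bottom-up (cells [i..j] with 1 ≤ i ≤ j ≤ 2 only):
  T[1,1] 'a' = {A,T1}  orig:{A}
  T[2,2] 'a' = {A,T1}  orig:{A}
  T[1,2] 'aa' = {C,S}

Original NTs in T[1,2] deriving "aa": ["C", "S"]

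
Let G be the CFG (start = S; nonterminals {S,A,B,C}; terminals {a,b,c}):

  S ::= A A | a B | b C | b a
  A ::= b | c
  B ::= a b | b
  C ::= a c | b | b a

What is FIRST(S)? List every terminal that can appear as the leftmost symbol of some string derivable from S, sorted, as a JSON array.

FIRST iteration:
[1]
  A via A→b: +{b}
  A via A→c: +{c}
  B via B→a b: +{a}
  B via B→b: +{b}
  C via C→a c: +{a}
  C via C→b: +{b}
  S via S→A A: +{b,c}
  S via S→a B: +{a}
  S: {a,b,c}  A: {b,c}  B: {a,b}  C: {a,b}
[2] done
  S: {a,b,c}  A: {b,c}  B: {a,b}  C: {a,b}

FIRST(S) = ["a", "b", "c"]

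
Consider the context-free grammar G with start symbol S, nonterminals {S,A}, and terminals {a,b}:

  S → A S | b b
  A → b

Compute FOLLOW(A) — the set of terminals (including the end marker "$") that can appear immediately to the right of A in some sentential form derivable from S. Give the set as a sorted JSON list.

FIRST iteration:
[1]
  A via A→b: +{b}
  S via S→A S: +{b}
  S: {b}  A: {b}
[2] done
  S: {b}  A: {b}

FOLLOW sets:
FOLLOW(S) := {$}
round 1:
  S→A S: FOLLOW(A) ⊇ FIRST(S) = {b}; new: +{b}
  S: {$}  A: {b}
round 2: done
  S: {$}  A: {b}

FOLLOW(A) = ["b"]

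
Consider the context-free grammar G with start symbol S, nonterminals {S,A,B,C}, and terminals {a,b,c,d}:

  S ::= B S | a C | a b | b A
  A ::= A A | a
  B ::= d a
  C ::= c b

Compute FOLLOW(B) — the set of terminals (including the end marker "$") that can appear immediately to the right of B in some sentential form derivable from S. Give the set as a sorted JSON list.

Compute FIRST by fixpoint:
iter 1:
  A via A→a: +{a}
  B via B→d a: +{d}
  C via C→c b: +{c}
  S via S→B S: +{d}
  S via S→a C: +{a}
  S via S→b A: +{b}
  FIRST[S]={a,b,d}  FIRST[A]={a}  FIRST[B]={d}  FIRST[C]={c}
iter 2: — fixpoint
  FIRST[S]={a,b,d}  FIRST[A]={a}  FIRST[B]={d}  FIRST[C]={c}

FOLLOW iteration:
FOLLOW(S) := {$}
[1]
  A→A A: FOLLOW(A) ⊇ FIRST(A) = {a}; new: +{a}
  S→B S: FOLLOW(B) ⊇ FIRST(S) = {a,b,d}; new: +{a,b,d}
  S→a C: FOLLOW(C) ⊇ FOLLOW(S) ⊇ {$}; new: +{$}
  S→b A: FOLLOW(A) ⊇ FOLLOW(S) ⊇ {$}; new: +{$}
  FOLLOW[S]={$}  FOLLOW[A]={$,a}  FOLLOW[B]={a,b,d}  FOLLOW[C]={$}
[2] (stable)
  FOLLOW[S]={$}  FOLLOW[A]={$,a}  FOLLOW[B]={a,b,d}  FOLLOW[C]={$}

FOLLOW(B) = ["a", "b", "d"]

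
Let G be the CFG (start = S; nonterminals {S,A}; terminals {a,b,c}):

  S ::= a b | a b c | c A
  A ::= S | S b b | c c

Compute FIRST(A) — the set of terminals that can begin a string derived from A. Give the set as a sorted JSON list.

FIRST sets, iterate to fixpoint:
iter 1:
  A via A→c c: +{c}
  S via S→a b: +{a}
  S via S→c A: +{c}
  FIRST(S)={a,c}  FIRST(A)={c}
iter 2:
  A via A→S: +{a}
  FIRST(S)={a,c}  FIRST(A)={a,c}
iter 3: (stable)
  FIRST(S)={a,c}  FIRST(A)={a,c}

FIRST(A) = ["a", "c"]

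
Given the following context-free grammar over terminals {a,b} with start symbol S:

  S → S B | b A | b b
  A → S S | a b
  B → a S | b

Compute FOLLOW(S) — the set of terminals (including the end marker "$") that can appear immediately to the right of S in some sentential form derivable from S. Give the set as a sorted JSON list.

FIRST iteration:
[1]
  A via A→a b: +{a}
  B via B→a S: +{a}
  B via B→b: +{b}
  S via S→b A: +{b}
  FIRST[S]={b}  FIRST[A]={a}  FIRST[B]={a,b}
[2]
  A via A→S S: +{b}
  FIRST[S]={b}  FIRST[A]={a,b}  FIRST[B]={a,b}
[3] — fixpoint
  FIRST[S]={b}  FIRST[A]={a,b}  FIRST[B]={a,b}

FOLLOW sets:
FOLLOW(S) := {$}
pass 1:
  A→S S: FOLLOW(S) ⊇ FIRST(S) = {b}; new: +{b}
  S→S B: FOLLOW(S) ⊇ FIRST(B) = {a,b}; new: +{a}
  S→S B: FOLLOW(B) ⊇ FOLLOW(S) ⊇ {$,a,b}; new: +{$,a,b}
  S→b A: FOLLOW(A) ⊇ FOLLOW(S) ⊇ {$,a,b}; new: +{$,a,b}
  S: {$,a,b}  A: {$,a,b}  B: {$,a,b}
pass 2: (stable)
  S: {$,a,b}  A: {$,a,b}  B: {$,a,b}

FOLLOW(S) = ["$", "a", "b"]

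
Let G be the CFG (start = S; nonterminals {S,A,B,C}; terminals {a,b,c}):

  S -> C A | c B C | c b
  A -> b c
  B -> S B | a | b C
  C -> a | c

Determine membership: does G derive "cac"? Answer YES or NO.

CNF form of G:
  S -> C A | T1 T0 | T1 X2
  A -> T0 T1
  B -> S B | T0 C | a
  C -> a | c
  T0 -> b
  T1 -> c
  X2 -> B C

Fill CYK table bottom-up:
  [0..0]={C,T1}  "c"  orig:{C}
  [1..1]={B,C}  "a"
  [2..2]={C,T1}  "c"  orig:{C}
  [0..1]=∅  "ca"
  [1..2]={X2}  "ac"  orig:{}
  [0..2]={S}  "cac"

S ∈ T[0,2] ⇒ YES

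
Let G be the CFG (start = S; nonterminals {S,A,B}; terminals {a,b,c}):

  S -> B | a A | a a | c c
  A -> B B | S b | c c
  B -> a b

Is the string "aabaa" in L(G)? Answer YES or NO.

CNF form of G:
  S -> T1 T1 | T2 A | T2 T0 | T2 T2
  A -> B B | S T0 | T1 T1
  B -> T2 T0
  T0 -> b
  T1 -> c
  T2 -> a

CYK table (by increasing span):
  cell(0,0) a: {T2}  orig:{}
  cell(1,1) a: {T2}  orig:{}
  cell(2,2) b: {T0}  orig:{}
  cell(3,3) a: {T2}  orig:{}
  cell(4,4) a: {T2}  orig:{}
  cell(0,1) aa: {S}
  cell(1,2) ab: {B,S}
  cell(2,3) ba: ∅
  cell(3,4) aa: {S}
  cell(0,2) aab: {A}
  cell(1,3) aba: ∅
  cell(2,4) baa: ∅
  cell(0,3) aaba: ∅
  cell(1,4) abaa: ∅
  cell(0,4) aabaa: ∅

S ∉ T[0,4] ⇒ NO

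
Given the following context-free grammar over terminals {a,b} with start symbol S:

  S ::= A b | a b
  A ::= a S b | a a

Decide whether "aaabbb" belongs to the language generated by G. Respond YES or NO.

Convert to CNF:
  S -> A T1 | T0 T1
  A -> T0 T0 | T0 X2
  T0 -> a
  T1 -> b
  X2 -> S T1

Fill CYK table bottom-up:
  [0..0]={T0}  "a"  orig:{}
  [1..1]={T0}  "a"  orig:{}
  [2..2]={T0}  "a"  orig:{}
  [3..3]={T1}  "b"  orig:{}
  [4..4]={T1}  "b"  orig:{}
  [5..5]={T1}  "b"  orig:{}
  [0..1]={A}  "aa"
  [1..2]={A}  "aa"
  [2..3]={S}  "ab"
  [3..4]=∅  "bb"
  [4..5]=∅  "bb"
  [0..2]=∅  "aaa"
  [1..3]={S}  "aab"
  [2..4]={X2}  "abb"  orig:{}
  [3..5]=∅  "bbb"
  [0..3]=∅  "aaab"
  [1..4]={A,X2}  "aabb"  orig:{A}
  [2..5]=∅  "abbb"
  [0..4]={A}  "aaabb"
  [1..5]={S}  "aabbb"
  [0..5]={S}  "aaabbb"

S ∈ T[0,5] ⇒ YES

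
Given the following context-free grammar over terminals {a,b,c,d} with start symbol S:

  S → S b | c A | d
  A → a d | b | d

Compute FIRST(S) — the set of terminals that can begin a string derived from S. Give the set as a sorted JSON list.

FIRST iteration:
pass 1:
  A via A→a d: +{a}
  A via A→b: +{b}
  A via A→d: +{d}
  S via S→c A: +{c}
  S via S→d: +{d}
  S: {c,d}  A: {a,b,d}
pass 2: (stable)
  S: {c,d}  A: {a,b,d}

FIRST(S) = ["c", "d"]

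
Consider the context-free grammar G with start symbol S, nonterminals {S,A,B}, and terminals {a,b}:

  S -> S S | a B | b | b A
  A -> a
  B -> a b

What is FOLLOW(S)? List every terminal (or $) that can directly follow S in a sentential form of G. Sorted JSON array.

FIRST sets, iterate to fixpoint:
iter 1:
  A via A→a: +{a}
  B via B→a b: +{a}
  S via S→a B: +{a}
  S via S→b: +{b}
  FIRST[S]={a,b}  FIRST[A]={a}  FIRST[B]={a}
iter 2: — fixpoint
  FIRST[S]={a,b}  FIRST[A]={a}  FIRST[B]={a}

FOLLOW iteration:
FOLLOW(S) := {$}
iter 1:
  S→S S: FOLLOW(S) ⊇ FIRST(S) = {a,b}; new: +{a,b}
  S→a B: FOLLOW(B) ⊇ FOLLOW(S) ⊇ {$,a,b}; new: +{$,a,b}
  S→b A: FOLLOW(A) ⊇ FOLLOW(S) ⊇ {$,a,b}; new: +{$,a,b}
  FOLLOW[S]={$,a,b}  FOLLOW[A]={$,a,b}  FOLLOW[B]={$,a,b}
iter 2: — fixpoint
  FOLLOW[S]={$,a,b}  FOLLOW[A]={$,a,b}  FOLLOW[B]={$,a,b}

FOLLOW(S) = ["$", "a", "b"]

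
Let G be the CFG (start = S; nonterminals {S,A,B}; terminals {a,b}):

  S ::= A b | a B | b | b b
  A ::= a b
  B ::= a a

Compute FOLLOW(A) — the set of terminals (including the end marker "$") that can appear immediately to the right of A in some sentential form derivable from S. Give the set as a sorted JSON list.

FIRST iteration:
iter 1:
  A via A→a b: +{a}
  B via B→a a: +{a}
  S via S→A b: +{a}
  S via S→b: +{b}
  FIRST[S]={a,b}  FIRST[A]={a}  FIRST[B]={a}
iter 2: done
  FIRST[S]={a,b}  FIRST[A]={a}  FIRST[B]={a}

Compute FOLLOW by fixpoint:
seed FOLLOW(S) with $
[1]
  S→A b: FOLLOW(A) ⊇ FIRST(b) = {b}; new: +{b}
  S→a B: FOLLOW(B) ⊇ FOLLOW(S) ⊇ {$}; new: +{$}
  S: {$}  A: {b}  B: {$}
[2] done
  S: {$}  A: {b}  B: {$}

FOLLOW(A) = ["b"]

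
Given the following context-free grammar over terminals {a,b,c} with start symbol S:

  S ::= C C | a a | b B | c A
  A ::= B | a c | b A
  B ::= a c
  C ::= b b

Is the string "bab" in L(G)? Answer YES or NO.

Convert to CNF:
  S -> C C | T0 T0 | T1 A | T2 B
  A -> T0 T1 | T2 A
  B -> T0 T1
  C -> T2 T2
  T0 -> a
  T1 -> c
  T2 -> b

CYK fill:
  T[0,0] 'b' = {T2}  orig:{}
  T[1,1] 'a' = {T0}  orig:{}
  T[2,2] 'b' = {T2}  orig:{}
  T[0,1] 'ba' = ∅
  T[1,2] 'ab' = ∅
  T[0,2] 'bab' = ∅

S ∉ T[0,2] ⇒ NO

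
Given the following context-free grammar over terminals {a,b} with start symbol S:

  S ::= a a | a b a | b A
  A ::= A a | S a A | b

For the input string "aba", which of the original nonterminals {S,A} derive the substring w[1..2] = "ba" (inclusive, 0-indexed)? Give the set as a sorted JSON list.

Convert to CNF:
  S -> T0 T0 | T0 X3 | T1 A
  A -> A T0 | S X2 | b
  T0 -> a
  T1 -> b
  X2 -> T0 A
  X3 -> T1 T0

Fill CYK table bottom-up (cells [i..j] with 1 ≤ i ≤ j ≤ 2 only):
  cell(1,1) b: {A,T1}  orig:{A}
  cell(2,2) a: {T0}  orig:{}
  cell(1,2) ba: {A,X3}  orig:{A}

Original NTs in T[1,2] deriving "ba": ["A"]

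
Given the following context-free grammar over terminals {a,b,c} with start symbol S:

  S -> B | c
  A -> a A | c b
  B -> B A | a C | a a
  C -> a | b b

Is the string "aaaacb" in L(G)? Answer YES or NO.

CNF form of G:
  S -> B A | T0 C | T0 T0 | c
  A -> T0 A | T1 T2
  B -> B A | T0 C | T0 T0
  C -> T2 T2 | a
  T0 -> a
  T1 -> c
  T2 -> b

CYK fill:
  T[0,0] 'a' = {C,T0}  orig:{C}
  T[1,1] 'a' = {C,T0}  orig:{C}
  T[2,2] 'a' = {C,T0}  orig:{C}
  T[3,3] 'a' = {C,T0}  orig:{C}
  T[4,4] 'c' = {S,T1}  orig:{S}
  T[5,5] 'b' = {T2}  orig:{}
  T[0,1] 'aa' = {B,S}
  T[1,2] 'aa' = {B,S}
  T[2,3] 'aa' = {B,S}
  T[3,4] 'ac' = ∅
  T[4,5] 'cb' = {A}
  T[0,2] 'aaa' = ∅
  T[1,3] 'aaa' = ∅
  T[2,4] 'aac' = ∅
  T[3,5] 'acb' = {A}
  T[0,3] 'aaaa' = ∅
  T[1,4] 'aaac' = ∅
  T[2,5] 'aacb' = {A,B,S}
  T[0,4] 'aaaac' = ∅
  T[1,5] 'aaacb' = {A,B,S}
  T[0,5] 'aaaacb' = {A,B,S}

S ∈ T[0,5] ⇒ YES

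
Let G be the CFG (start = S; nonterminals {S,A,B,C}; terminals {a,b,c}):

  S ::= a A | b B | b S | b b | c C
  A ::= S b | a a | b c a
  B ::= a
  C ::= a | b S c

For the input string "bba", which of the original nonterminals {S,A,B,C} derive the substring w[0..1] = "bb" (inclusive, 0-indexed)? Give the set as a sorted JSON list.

Convert to CNF:
  S -> T0 B | T0 S | T0 T0 | T1 A | T2 C
  A -> S T0 | T0 X3 | T1 T1
  B -> a
  C -> T0 X4 | a
  T0 -> b
  T1 -> a
  T2 -> c
  X3 -> T2 T1
  X4 -> S T2

CYK table (by increasing span), restricted to cells inside w[0..1]:
  [0..0]={T0}  "b"  orig:{}
  [1..1]={T0}  "b"  orig:{}
  [0..1]={S}  "bb"

Original NTs in T[0,1] deriving "bb": ["S"]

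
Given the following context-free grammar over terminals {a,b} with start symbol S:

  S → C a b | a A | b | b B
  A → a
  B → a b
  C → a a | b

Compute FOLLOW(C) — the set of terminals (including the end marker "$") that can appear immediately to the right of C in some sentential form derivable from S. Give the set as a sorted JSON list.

FIRST iteration:
iter 1:
  A via A→a: +{a}
  B via B→a b: +{a}
  C via C→a a: +{a}
  C via C→b: +{b}
  S via S→C a b: +{a,b}
  FIRST[S]={a,b}  FIRST[A]={a}  FIRST[B]={a}  FIRST[C]={a,b}
iter 2: (no change)
  FIRST[S]={a,b}  FIRST[A]={a}  FIRST[B]={a}  FIRST[C]={a,b}

Compute FOLLOW by fixpoint:
FOLLOW(S) := {$}
iter 1:
  S→C a b: FOLLOW(C) ⊇ FIRST(a) = {a}; new: +{a}
  S→a A: FOLLOW(A) ⊇ FOLLOW(S) ⊇ {$}; new: +{$}
  S→b B: FOLLOW(B) ⊇ FOLLOW(S) ⊇ {$}; new: +{$}
  FOLLOW[S]={$}  FOLLOW[A]={$}  FOLLOW[B]={$}  FOLLOW[C]={a}
iter 2: — fixpoint
  FOLLOW[S]={$}  FOLLOW[A]={$}  FOLLOW[B]={$}  FOLLOW[C]={a}

FOLLOW(C) = ["a"]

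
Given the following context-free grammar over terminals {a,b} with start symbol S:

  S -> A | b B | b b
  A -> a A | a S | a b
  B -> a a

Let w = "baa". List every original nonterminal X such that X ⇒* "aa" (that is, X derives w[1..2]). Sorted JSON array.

Convert to CNF:
  S -> T0 A | T0 S | T0 T1 | T1 B | T1 T1
  A -> T0 A | T0 S | T0 T1
  B -> T0 T0
  T0 -> a
  T1 -> b

Fill CYK table bottom-up — only the sub-triangle for w[1..2]:
  [1..1]={T0}  "a"  orig:{}
  [2..2]={T0}  "a"  orig:{}
  [1..2]={B}  "aa"

Original NTs in T[1,2] deriving "aa": ["B"]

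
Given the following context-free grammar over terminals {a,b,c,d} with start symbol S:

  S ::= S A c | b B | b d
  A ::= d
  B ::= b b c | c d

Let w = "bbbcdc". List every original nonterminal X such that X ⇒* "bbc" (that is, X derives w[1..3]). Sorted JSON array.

Convert to CNF:
  S -> S X4 | T0 B | T0 T2
  A -> d
  B -> T0 X3 | T1 T2
  T0 -> b
  T1 -> c
  T2 -> d
  X3 -> T0 T1
  X4 -> A T1

Fill CYK table bottom-up, restricted to cells inside w[1..3]:
  T[1,1] 'b' = {T0}  orig:{}
  T[2,2] 'b' = {T0}  orig:{}
  T[3,3] 'c' = {T1}  orig:{}
  T[1,2] 'bb' = ∅
  T[2,3] 'bc' = {X3}  orig:{}
  T[1,3] 'bbc' = {B}

Original NTs in T[1,3] deriving "bbc": ["B"]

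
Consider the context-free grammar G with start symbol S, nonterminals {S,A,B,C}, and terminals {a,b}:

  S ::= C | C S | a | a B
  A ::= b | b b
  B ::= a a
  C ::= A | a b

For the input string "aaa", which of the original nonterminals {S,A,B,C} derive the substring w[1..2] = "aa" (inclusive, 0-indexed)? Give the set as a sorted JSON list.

Convert to CNF:
  S -> C S | T0 T0 | T1 B | T1 T0 | a | b
  A -> T0 T0 | b
  B -> T1 T1
  C -> T0 T0 | T1 T0 | b
  T0 -> b
  T1 -> a

CYK table (by increasing span) (cells [i..j] with 1 ≤ i ≤ j ≤ 2 only):
  T[1,1] 'a' = {S,T1}  orig:{S}
  T[2,2] 'a' = {S,T1}  orig:{S}
  T[1,2] 'aa' = {B}

Original NTs in T[1,2] deriving "aa": ["B"]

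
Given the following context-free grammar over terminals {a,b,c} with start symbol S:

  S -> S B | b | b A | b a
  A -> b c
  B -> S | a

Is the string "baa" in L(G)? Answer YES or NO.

Convert to CNF:
  S -> S B | T0 A | T0 T2 | b
  A -> T0 T1
  B -> S B | T0 A | T0 T2 | a | b
  T0 -> b
  T1 -> c
  T2 -> a

CYK table (by increasing span):
  cell(0,0) b: {B,S,T0}  orig:{B,S}
  cell(1,1) a: {B,T2}  orig:{B}
  cell(2,2) a: {B,T2}  orig:{B}
  cell(0,1) ba: {B,S}
  cell(1,2) aa: ∅
  cell(0,2) baa: {B,S}

S ∈ T[0,2] ⇒ YES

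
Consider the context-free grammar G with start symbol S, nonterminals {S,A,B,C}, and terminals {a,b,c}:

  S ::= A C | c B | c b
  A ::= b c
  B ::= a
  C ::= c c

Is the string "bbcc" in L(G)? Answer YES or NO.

Convert to CNF:
  S -> A C | T1 B | T1 T0
  A -> T0 T1
  B -> a
  C -> T1 T1
  T0 -> b
  T1 -> c

Fill CYK table bottom-up:
  T[0,0] 'b' = {T0}  orig:{}
  T[1,1] 'b' = {T0}  orig:{}
  T[2,2] 'c' = {T1}  orig:{}
  T[3,3] 'c' = {T1}  orig:{}
  T[0,1] 'bb' = ∅
  T[1,2] 'bc' = {A}
  T[2,3] 'cc' = {C}
  T[0,2] 'bbc' = ∅
  T[1,3] 'bcc' = ∅
  T[0,3] 'bbcc' = ∅

S ∉ T[0,3] ⇒ NO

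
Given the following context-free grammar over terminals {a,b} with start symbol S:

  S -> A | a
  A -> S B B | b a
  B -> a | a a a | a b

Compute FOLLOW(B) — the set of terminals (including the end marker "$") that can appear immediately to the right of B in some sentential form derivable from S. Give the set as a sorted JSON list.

Compute FIRST by fixpoint:
iter 1:
  A via A→b a: +{b}
  B via B→a: +{a}
  S via S→A: +{b}
  S via S→a: +{a}
  FIRST(S)={a,b}  FIRST(A)={b}  FIRST(B)={a}
iter 2:
  A via A→S B B: +{a}
  FIRST(S)={a,b}  FIRST(A)={a,b}  FIRST(B)={a}
iter 3: — fixpoint
  FIRST(S)={a,b}  FIRST(A)={a,b}  FIRST(B)={a}

FOLLOW iteration:
FOLLOW(S) := {$}
iter 1:
  A→S B B: FOLLOW(S) ⊇ FIRST(B) = {a}; new: +{a}
  A→S B B: FOLLOW(B) ⊇ FIRST(B) = {a}; new: +{a}
  S→A: FOLLOW(A) ⊇ FOLLOW(S) ⊇ {$,a}; new: +{$,a}
  FOLLOW(S)={$,a}  FOLLOW(A)={$,a}  FOLLOW(B)={a}
iter 2:
  A→S B B: FOLLOW(B) ⊇ FOLLOW(A) ⊇ {$,a}; new: +{$}
  FOLLOW(S)={$,a}  FOLLOW(A)={$,a}  FOLLOW(B)={$,a}
iter 3: (stable)
  FOLLOW(S)={$,a}  FOLLOW(A)={$,a}  FOLLOW(B)={$,a}

FOLLOW(B) = ["$", "a"]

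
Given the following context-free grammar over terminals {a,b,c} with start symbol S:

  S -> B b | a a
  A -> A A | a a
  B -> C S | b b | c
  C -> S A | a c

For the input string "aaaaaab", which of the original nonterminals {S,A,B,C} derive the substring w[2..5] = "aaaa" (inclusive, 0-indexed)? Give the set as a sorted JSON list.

CNF form of G:
  S -> B T1 | T0 T0
  A -> A A | T0 T0
  B -> C S | T1 T1 | c
  C -> S A | T0 T2
  T0 -> a
  T1 -> b
  T2 -> c

CYK table (by increasing span) — only the sub-triangle for w[2..5]:
  cell(2,2) a: {T0}  orig:{}
  cell(3,3) a: {T0}  orig:{}
  cell(4,4) a: {T0}  orig:{}
  cell(5,5) a: {T0}  orig:{}
  cell(2,3) aa: {A,S}
  cell(3,4) aa: {A,S}
  cell(4,5) aa: {A,S}
  cell(2,4) aaa: ∅
  cell(3,5) aaa: ∅
  cell(2,5) aaaa: {A,C}

Original NTs in T[2,5] deriving "aaaa": ["A", "C"]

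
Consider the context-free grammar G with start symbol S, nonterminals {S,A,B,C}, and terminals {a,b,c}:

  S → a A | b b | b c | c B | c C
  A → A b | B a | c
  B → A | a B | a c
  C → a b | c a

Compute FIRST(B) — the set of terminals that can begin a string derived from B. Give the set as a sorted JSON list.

Compute FIRST by fixpoint:
iter 1:
  A via A→c: +{c}
  B via B→A: +{c}
  B via B→a B: +{a}
  C via C→a b: +{a}
  C via C→c a: +{c}
  S via S→a A: +{a}
  S via S→b b: +{b}
  S via S→c B: +{c}
  FIRST[S]={a,b,c}  FIRST[A]={c}  FIRST[B]={a,c}  FIRST[C]={a,c}
iter 2:
  A via A→B a: +{a}
  FIRST[S]={a,b,c}  FIRST[A]={a,c}  FIRST[B]={a,c}  FIRST[C]={a,c}
iter 3: (stable)
  FIRST[S]={a,b,c}  FIRST[A]={a,c}  FIRST[B]={a,c}  FIRST[C]={a,c}

FIRST(B) = ["a", "c"]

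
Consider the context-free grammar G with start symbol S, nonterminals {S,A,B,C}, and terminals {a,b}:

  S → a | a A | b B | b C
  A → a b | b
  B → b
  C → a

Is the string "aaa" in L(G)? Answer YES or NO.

CNF form of G:
  S -> T0 A | T1 B | T1 C | a
  A -> T0 T1 | b
  B -> b
  C -> a
  T0 -> a
  T1 -> b

CYK fill:
  T[0,0] 'a' = {C,S,T0}  orig:{C,S}
  T[1,1] 'a' = {C,S,T0}  orig:{C,S}
  T[2,2] 'a' = {C,S,T0}  orig:{C,S}
  T[0,1] 'aa' = ∅
  T[1,2] 'aa' = ∅
  T[0,2] 'aaa' = ∅

S ∉ T[0,2] ⇒ NO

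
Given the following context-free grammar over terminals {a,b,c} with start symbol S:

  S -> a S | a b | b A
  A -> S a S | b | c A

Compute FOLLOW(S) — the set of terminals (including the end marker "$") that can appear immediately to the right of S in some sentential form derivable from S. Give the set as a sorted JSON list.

FIRST iteration:
round 1:
  A via A→b: +{b}
  A via A→c A: +{c}
  S via S→a S: +{a}
  S via S→b A: +{b}
  S: {a,b}  A: {b,c}
round 2:
  A via A→S a S: +{a}
  S: {a,b}  A: {a,b,c}
round 3: — fixpoint
  S: {a,b}  A: {a,b,c}

FOLLOW iteration:
FOLLOW(S) := {$}
iter 1:
  A→S a S: FOLLOW(S) ⊇ FIRST(a) = {a}; new: +{a}
  S→b A: FOLLOW(A) ⊇ FOLLOW(S) ⊇ {$,a}; new: +{$,a}
  FOLLOW(S)={$,a}  FOLLOW(A)={$,a}
iter 2: (stable)
  FOLLOW(S)={$,a}  FOLLOW(A)={$,a}

FOLLOW(S) = ["$", "a"]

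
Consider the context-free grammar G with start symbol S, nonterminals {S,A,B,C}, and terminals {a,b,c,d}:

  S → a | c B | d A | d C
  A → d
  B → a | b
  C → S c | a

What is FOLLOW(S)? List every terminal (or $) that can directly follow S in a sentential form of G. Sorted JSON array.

FIRST iteration:
iter 1:
  A via A→d: +{d}
  B via B→a: +{a}
  B via B→b: +{b}
  C via C→a: +{a}
  S via S→a: +{a}
  S via S→c B: +{c}
  S via S→d A: +{d}
  FIRST[S]={a,c,d}  FIRST[A]={d}  FIRST[B]={a,b}  FIRST[C]={a}
iter 2:
  C via C→S c: +{c,d}
  FIRST[S]={a,c,d}  FIRST[A]={d}  FIRST[B]={a,b}  FIRST[C]={a,c,d}
iter 3: done
  FIRST[S]={a,c,d}  FIRST[A]={d}  FIRST[B]={a,b}  FIRST[C]={a,c,d}

FOLLOW iteration:
FOLLOW(S) := {$}
round 1:
  C→S c: FOLLOW(S) ⊇ FIRST(c) = {c}; new: +{c}
  S→c B: FOLLOW(B) ⊇ FOLLOW(S) ⊇ {$,c}; new: +{$,c}
  S→d A: FOLLOW(A) ⊇ FOLLOW(S) ⊇ {$,c}; new: +{$,c}
  S→d C: FOLLOW(C) ⊇ FOLLOW(S) ⊇ {$,c}; new: +{$,c}
  FOLLOW[S]={$,c}  FOLLOW[A]={$,c}  FOLLOW[B]={$,c}  FOLLOW[C]={$,c}
round 2: (stable)
  FOLLOW[S]={$,c}  FOLLOW[A]={$,c}  FOLLOW[B]={$,c}  FOLLOW[C]={$,c}

FOLLOW(S) = ["$", "c"]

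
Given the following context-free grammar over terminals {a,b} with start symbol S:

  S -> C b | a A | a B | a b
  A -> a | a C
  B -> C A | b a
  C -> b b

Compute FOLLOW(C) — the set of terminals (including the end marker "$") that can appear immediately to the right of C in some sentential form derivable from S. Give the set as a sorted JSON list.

FIRST iteration:
[1]
  A via A→a: +{a}
  B via B→b a: +{b}
  C via C→b b: +{b}
  S via S→C b: +{b}
  S via S→a A: +{a}
  FIRST(S)={a,b}  FIRST(A)={a}  FIRST(B)={b}  FIRST(C)={b}
[2] (stable)
  FIRST(S)={a,b}  FIRST(A)={a}  FIRST(B)={b}  FIRST(C)={b}

Compute FOLLOW by fixpoint:
FOLLOW(S) := {$}
[1]
  B→C A: FOLLOW(C) ⊇ FIRST(A) = {a}; new: +{a}
  S→C b: FOLLOW(C) ⊇ FIRST(b) = {b}; new: +{b}
  S→a A: FOLLOW(A) ⊇ FOLLOW(S) ⊇ {$}; new: +{$}
  S→a B: FOLLOW(B) ⊇ FOLLOW(S) ⊇ {$}; new: +{$}
  FOLLOW(S)={$}  FOLLOW(A)={$}  FOLLOW(B)={$}  FOLLOW(C)={a,b}
[2]
  A→a C: FOLLOW(C) ⊇ FOLLOW(A) ⊇ {$}; new: +{$}
  FOLLOW(S)={$}  FOLLOW(A)={$}  FOLLOW(B)={$}  FOLLOW(C)={$,a,b}
[3] — fixpoint
  FOLLOW(S)={$}  FOLLOW(A)={$}  FOLLOW(B)={$}  FOLLOW(C)={$,a,b}

FOLLOW(C) = ["$", "a", "b"]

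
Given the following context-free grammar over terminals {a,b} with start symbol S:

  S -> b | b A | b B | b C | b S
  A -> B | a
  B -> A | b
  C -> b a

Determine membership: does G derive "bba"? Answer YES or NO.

CNF form of G:
  S -> T0 A | T0 B | T0 C | T0 S | b
  A -> a | b
  B -> a | b
  C -> T0 T1
  T0 -> b
  T1 -> a

CYK table (by increasing span):
  T[0,0] 'b' = {A,B,S,T0}  orig:{A,B,S}
  T[1,1] 'b' = {A,B,S,T0}  orig:{A,B,S}
  T[2,2] 'a' = {A,B,T1}  orig:{A,B}
  T[0,1] 'bb' = {S}
  T[1,2] 'ba' = {C,S}
  T[0,2] 'bba' = {S}

S ∈ T[0,2] ⇒ YES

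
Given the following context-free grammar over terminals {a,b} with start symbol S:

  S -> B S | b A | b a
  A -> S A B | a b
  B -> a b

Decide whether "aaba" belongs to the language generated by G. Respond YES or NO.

CNF form of G:
  S -> B S | T1 A | T1 T0
  A -> S X2 | T0 T1
  B -> T0 T1
  T0 -> a
  T1 -> b
  X2 -> A B

CYK fill:
  [0..0]={T0}  "a"  orig:{}
  [1..1]={T0}  "a"  orig:{}
  [2..2]={T1}  "b"  orig:{}
  [3..3]={T0}  "a"  orig:{}
  [0..1]=∅  "aa"
  [1..2]={A,B}  "ab"
  [2..3]={S}  "ba"
  [0..2]=∅  "aab"
  [1..3]=∅  "aba"
  [0..3]=∅  "aaba"

S ∉ T[0,3] ⇒ NO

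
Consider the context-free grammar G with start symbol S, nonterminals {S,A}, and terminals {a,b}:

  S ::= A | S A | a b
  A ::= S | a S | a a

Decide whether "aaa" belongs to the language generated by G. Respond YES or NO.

Convert to CNF:
  S -> S A | T0 S | T0 T0 | T0 T1
  A -> S A | T0 S | T0 T0 | T0 T1
  T0 -> a
  T1 -> b

Fill CYK table bottom-up:
  T[0,0] 'a' = {T0}  orig:{}
  T[1,1] 'a' = {T0}  orig:{}
  T[2,2] 'a' = {T0}  orig:{}
  T[0,1] 'aa' = {A,S}
  T[1,2] 'aa' = {A,S}
  T[0,2] 'aaa' = {A,S}

S ∈ T[0,2] ⇒ YES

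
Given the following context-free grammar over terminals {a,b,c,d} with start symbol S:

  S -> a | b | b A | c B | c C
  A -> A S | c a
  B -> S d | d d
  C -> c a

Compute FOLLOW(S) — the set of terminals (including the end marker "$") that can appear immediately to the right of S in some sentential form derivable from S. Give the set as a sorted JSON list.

Compute FIRST by fixpoint:
pass 1:
  A via A→c a: +{c}
  B via B→d d: +{d}
  C via C→c a: +{c}
  S via S→a: +{a}
  S via S→b: +{b}
  S via S→c B: +{c}
  S: {a,b,c}  A: {c}  B: {d}  C: {c}
pass 2:
  B via B→S d: +{a,b,c}
  S: {a,b,c}  A: {c}  B: {a,b,c,d}  C: {c}
pass 3: (no change)
  S: {a,b,c}  A: {c}  B: {a,b,c,d}  C: {c}

FOLLOW iteration:
initialize: $ ∈ FOLLOW(S)
[1]
  A→A S: FOLLOW(A) ⊇ FIRST(S) = {a,b,c}; new: +{a,b,c}
  A→A S: FOLLOW(S) ⊇ FOLLOW(A) ⊇ {a,b,c}; new: +{a,b,c}
  B→S d: FOLLOW(S) ⊇ FIRST(d) = {d}; new: +{d}
  S→b A: FOLLOW(A) ⊇ FOLLOW(S) ⊇ {$,a,b,c,d}; new: +{$,d}
  S→c B: FOLLOW(B) ⊇ FOLLOW(S) ⊇ {$,a,b,c,d}; new: +{$,a,b,c,d}
  S→c C: FOLLOW(C) ⊇ FOLLOW(S) ⊇ {$,a,b,c,d}; new: +{$,a,b,c,d}
  FOLLOW[S]={$,a,b,c,d}  FOLLOW[A]={$,a,b,c,d}  FOLLOW[B]={$,a,b,c,d}  FOLLOW[C]={$,a,b,c,d}
[2] done
  FOLLOW[S]={$,a,b,c,d}  FOLLOW[A]={$,a,b,c,d}  FOLLOW[B]={$,a,b,c,d}  FOLLOW[C]={$,a,b,c,d}

FOLLOW(S) = ["$", "a", "b", "c", "d"]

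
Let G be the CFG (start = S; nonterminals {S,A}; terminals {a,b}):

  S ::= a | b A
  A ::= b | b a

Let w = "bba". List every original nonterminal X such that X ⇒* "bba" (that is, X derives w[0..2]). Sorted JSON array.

Convert to CNF:
  S -> T0 A | a
  A -> T0 T1 | b
  T0 -> b
  T1 -> a

CYK table (by increasing span), restricted to cells inside w[0..2]:
  [0..0]={A,T0}  "b"  orig:{A}
  [1..1]={A,T0}  "b"  orig:{A}
  [2..2]={S,T1}  "a"  orig:{S}
  [0..1]={S}  "bb"
  [1..2]={A}  "ba"
  [0..2]={S}  "bba"

Original NTs in T[0,2] deriving "bba": ["S"]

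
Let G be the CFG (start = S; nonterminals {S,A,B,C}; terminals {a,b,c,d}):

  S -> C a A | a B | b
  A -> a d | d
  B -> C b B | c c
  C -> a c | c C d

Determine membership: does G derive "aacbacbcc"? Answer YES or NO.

Convert to CNF:
  S -> C X6 | T0 B | b
  A -> T0 T1 | d
  B -> C X4 | T3 T3
  C -> T0 T3 | T3 X5
  T0 -> a
  T1 -> d
  T2 -> b
  T3 -> c
  X4 -> T2 B
  X5 -> C T1
  X6 -> T0 A

CYK fill:
  T[0,0] 'a' = {T0}  orig:{}
  T[1,1] 'a' = {T0}  orig:{}
  T[2,2] 'c' = {T3}  orig:{}
  T[3,3] 'b' = {S,T2}  orig:{S}
  T[4,4] 'a' = {T0}  orig:{}
  T[5,5] 'c' = {T3}  orig:{}
  T[6,6] 'b' = {S,T2}  orig:{S}
  T[7,7] 'c' = {T3}  orig:{}
  T[8,8] 'c' = {T3}  orig:{}
  T[0,1] 'aa' = ∅
  T[1,2] 'ac' = {C}
  T[2,3] 'cb' = ∅
  T[3,4] 'ba' = ∅
  T[4,5] 'ac' = {C}
  T[5,6] 'cb' = ∅
  T[6,7] 'bc' = ∅
  T[7,8] 'cc' = {B}
  T[0,2] 'aac' = ∅
  T[1,3] 'acb' = ∅
  T[2,4] 'cba' = ∅
  T[3,5] 'bac' = ∅
  T[4,6] 'acb' = ∅
  T[5,7] 'cbc' = ∅
  T[6,8] 'bcc' = {X4}  orig:{}
  T[0,3] 'aacb' = ∅
  T[1,4] 'acba' = ∅
  T[2,5] 'cbac' = ∅
  T[3,6] 'bacb' = ∅
  T[4,7] 'acbc' = ∅
  T[5,8] 'cbcc' = ∅
  T[0,4] 'aacba' = ∅
  T[1,5] 'acbac' = ∅
  T[2,6] 'cbacb' = ∅
  T[3,7] 'bacbc' = ∅
  T[4,8] 'acbcc' = {B}
  T[0,5] 'aacbac' = ∅
  T[1,6] 'acbacb' = ∅
  T[2,7] 'cbacbc' = ∅
  T[3,8] 'bacbcc' = {X4}  orig:{}
  T[0,6] 'aacbacb' = ∅
  T[1,7] 'acbacbc' = ∅
  T[2,8] 'cbacbcc' = ∅
  T[0,7] 'aacbacbc' = ∅
  T[1,8] 'acbacbcc' = {B}
  T[0,8] 'aacbacbcc' = {S}

S ∈ T[0,8] ⇒ YES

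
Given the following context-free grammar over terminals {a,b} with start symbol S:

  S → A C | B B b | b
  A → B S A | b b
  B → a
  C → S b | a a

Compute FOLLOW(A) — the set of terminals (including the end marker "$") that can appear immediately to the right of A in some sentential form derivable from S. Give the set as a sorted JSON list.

FIRST sets, iterate to fixpoint:
iter 1:
  A via A→b b: +{b}
  B via B→a: +{a}
  C via C→a a: +{a}
  S via S→A C: +{b}
  S via S→B B b: +{a}
  S: {a,b}  A: {b}  B: {a}  C: {a}
iter 2:
  A via A→B S A: +{a}
  C via C→S b: +{b}
  S: {a,b}  A: {a,b}  B: {a}  C: {a,b}
iter 3: (no change)
  S: {a,b}  A: {a,b}  B: {a}  C: {a,b}

FOLLOW iteration:
FOLLOW(S) := {$}
iter 1:
  A→B S A: FOLLOW(B) ⊇ FIRST(S) = {a,b}; new: +{a,b}
  A→B S A: FOLLOW(S) ⊇ FIRST(A) = {a,b}; new: +{a,b}
  S→A C: FOLLOW(A) ⊇ FIRST(C) = {a,b}; new: +{a,b}
  S→A C: FOLLOW(C) ⊇ FOLLOW(S) ⊇ {$,a,b}; new: +{$,a,b}
  S: {$,a,b}  A: {a,b}  B: {a,b}  C: {$,a,b}
iter 2: done
  S: {$,a,b}  A: {a,b}  B: {a,b}  C: {$,a,b}

FOLLOW(A) = ["a", "b"]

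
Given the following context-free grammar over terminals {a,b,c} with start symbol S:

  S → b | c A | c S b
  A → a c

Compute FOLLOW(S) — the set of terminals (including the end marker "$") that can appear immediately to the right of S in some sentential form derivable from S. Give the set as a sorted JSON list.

FIRST iteration:
round 1:
  A via A→a c: +{a}
  S via S→b: +{b}
  S via S→c A: +{c}
  S: {b,c}  A: {a}
round 2: (no change)
  S: {b,c}  A: {a}

Compute FOLLOW by fixpoint:
initialize: $ ∈ FOLLOW(S)
pass 1:
  S→c A: FOLLOW(A) ⊇ FOLLOW(S) ⊇ {$}; new: +{$}
  S→c S b: FOLLOW(S) ⊇ FIRST(b) = {b}; new: +{b}
  FOLLOW[S]={$,b}  FOLLOW[A]={$}
pass 2:
  S→c A: FOLLOW(A) ⊇ FOLLOW(S) ⊇ {$,b}; new: +{b}
  FOLLOW[S]={$,b}  FOLLOW[A]={$,b}
pass 3: (stable)
  FOLLOW[S]={$,b}  FOLLOW[A]={$,b}

FOLLOW(S) = ["$", "b"]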